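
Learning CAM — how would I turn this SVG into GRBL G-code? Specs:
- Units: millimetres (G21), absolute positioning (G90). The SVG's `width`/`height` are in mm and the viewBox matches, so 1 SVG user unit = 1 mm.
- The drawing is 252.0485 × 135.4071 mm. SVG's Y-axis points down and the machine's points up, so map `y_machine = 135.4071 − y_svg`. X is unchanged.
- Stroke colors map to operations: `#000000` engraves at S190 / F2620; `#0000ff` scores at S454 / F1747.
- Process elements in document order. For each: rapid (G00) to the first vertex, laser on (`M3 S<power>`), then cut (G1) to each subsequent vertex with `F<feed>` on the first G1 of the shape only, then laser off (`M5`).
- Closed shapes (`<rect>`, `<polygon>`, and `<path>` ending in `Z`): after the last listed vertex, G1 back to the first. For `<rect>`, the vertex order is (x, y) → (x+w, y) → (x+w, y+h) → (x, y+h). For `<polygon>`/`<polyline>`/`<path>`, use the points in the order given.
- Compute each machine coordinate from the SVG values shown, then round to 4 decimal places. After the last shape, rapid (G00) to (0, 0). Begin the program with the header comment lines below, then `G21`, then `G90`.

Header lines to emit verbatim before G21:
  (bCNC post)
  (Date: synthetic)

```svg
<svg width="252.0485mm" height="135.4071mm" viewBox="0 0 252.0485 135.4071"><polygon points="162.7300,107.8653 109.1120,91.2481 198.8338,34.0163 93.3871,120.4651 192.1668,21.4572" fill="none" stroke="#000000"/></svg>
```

viewBox `0 0 252.0485 135.4071` with mm width/height → 1 unit = 1 mm. Flip: y_m = 135.4071 − y_svg.

**Shape 1** — `<polygon>` closed polygon, stroke `#000000` → engrave (S190, F2620). Machine vertices: (162.7300,27.5418) → (109.1120,44.1590) → (198.8338,101.3908) → (93.3871,14.9420) → (192.1668,113.9499) → (162.7300,27.5418). Closed: final G1 returns to the first vertex.

(bCNC post)
(Date: synthetic)
G21
G90
G00 X162.7300 Y27.5418
M3 S190
G1 X109.1120 Y44.1590 F2620
G1 X198.8338 Y101.3908
G1 X93.3871 Y14.9420
G1 X192.1668 Y113.9499
G1 X162.7300 Y27.5418
M5
G00 X0.0000 Y0.0000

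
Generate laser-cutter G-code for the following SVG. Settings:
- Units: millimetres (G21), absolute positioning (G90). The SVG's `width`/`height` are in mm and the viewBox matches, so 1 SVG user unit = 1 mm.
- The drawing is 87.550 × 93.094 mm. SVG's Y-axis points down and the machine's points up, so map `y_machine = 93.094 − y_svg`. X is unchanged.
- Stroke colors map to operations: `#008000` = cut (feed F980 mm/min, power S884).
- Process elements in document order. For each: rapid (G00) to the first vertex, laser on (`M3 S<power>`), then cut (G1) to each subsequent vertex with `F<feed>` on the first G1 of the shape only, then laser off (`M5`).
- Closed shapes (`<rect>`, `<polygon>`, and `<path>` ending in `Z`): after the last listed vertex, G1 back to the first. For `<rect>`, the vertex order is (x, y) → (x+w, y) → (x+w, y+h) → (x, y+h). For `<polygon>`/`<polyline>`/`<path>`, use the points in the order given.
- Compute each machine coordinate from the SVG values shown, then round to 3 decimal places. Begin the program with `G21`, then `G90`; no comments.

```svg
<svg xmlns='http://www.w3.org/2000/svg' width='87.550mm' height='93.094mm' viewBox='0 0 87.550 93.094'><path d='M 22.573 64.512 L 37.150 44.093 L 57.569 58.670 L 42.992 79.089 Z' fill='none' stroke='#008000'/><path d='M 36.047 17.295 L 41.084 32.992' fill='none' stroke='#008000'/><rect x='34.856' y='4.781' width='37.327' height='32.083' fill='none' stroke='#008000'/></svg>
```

G21
G90
G00 X22.573 Y28.582
M3 S884
G1 X37.150 Y49.001 F980
G1 X57.569 Y34.424
G1 X42.992 Y14.005
G1 X22.573 Y28.582
M5
G00 X36.047 Y75.799
M3 S884
G1 X41.084 Y60.102 F980
M5
G00 X34.856 Y88.313
M3 S884
G1 X72.183 Y88.313 F980
G1 X72.183 Y56.230
G1 X34.856 Y56.230
G1 X34.856 Y88.313
M5

Since the viewBox matches the mm dimensions, user units are millimetres directly. The only transform is the Y-flip y_m = 93.094 − y_svg.

Shape 1 is a regular polygon drawn with `<path>`. Its stroke #008000 means cut at S884, F980. After flipping Y the toolpath is (22.573,28.582) → (37.150,49.001) → (57.569,34.424) → (42.992,14.005) → (22.573,28.582), returning to the start.

Shape 2 is a line segment drawn with `<path>`. Its stroke #008000 means cut at S884, F980. After flipping Y the toolpath is (36.047,75.799) → (41.084,60.102).

Shape 3 is a rectangle drawn with `<rect>`. Its stroke #008000 means cut at S884, F980. After flipping Y the toolpath is (34.856,88.313) → (72.183,88.313) → (72.183,56.230) → (34.856,56.230) → (34.856,88.313), returning to the start.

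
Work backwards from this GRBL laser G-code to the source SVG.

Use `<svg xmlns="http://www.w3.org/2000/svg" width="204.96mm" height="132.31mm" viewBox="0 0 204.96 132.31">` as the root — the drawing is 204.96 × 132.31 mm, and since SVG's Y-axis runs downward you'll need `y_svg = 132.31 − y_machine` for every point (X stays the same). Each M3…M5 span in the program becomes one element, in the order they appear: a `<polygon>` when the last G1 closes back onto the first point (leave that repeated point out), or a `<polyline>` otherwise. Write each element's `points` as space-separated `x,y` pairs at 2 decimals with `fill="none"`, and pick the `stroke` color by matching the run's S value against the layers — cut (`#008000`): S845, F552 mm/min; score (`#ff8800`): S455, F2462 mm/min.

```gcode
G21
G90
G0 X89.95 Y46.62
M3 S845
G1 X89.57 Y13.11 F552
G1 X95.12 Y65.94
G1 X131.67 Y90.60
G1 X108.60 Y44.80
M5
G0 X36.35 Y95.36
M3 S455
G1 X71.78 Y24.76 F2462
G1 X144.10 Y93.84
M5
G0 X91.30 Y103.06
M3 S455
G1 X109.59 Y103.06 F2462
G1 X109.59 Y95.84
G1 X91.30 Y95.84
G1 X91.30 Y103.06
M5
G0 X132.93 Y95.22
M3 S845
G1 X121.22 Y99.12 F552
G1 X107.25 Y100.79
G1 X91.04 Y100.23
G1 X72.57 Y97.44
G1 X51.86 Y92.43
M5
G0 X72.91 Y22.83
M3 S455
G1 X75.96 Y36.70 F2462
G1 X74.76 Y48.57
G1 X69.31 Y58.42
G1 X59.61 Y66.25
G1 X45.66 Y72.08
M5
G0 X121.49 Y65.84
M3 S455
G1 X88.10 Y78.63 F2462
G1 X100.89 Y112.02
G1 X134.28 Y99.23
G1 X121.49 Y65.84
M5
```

y_svg = 132.31 − y_m.

[1] S845→`#008000` (cut); open run; points: 89.95,85.69 89.57,119.20 95.12,66.37 131.67,41.71 108.60,87.51

[2] S455→`#ff8800` (score); open run; points: 36.35,36.95 71.78,107.55 144.10,38.47

[3] S455→`#ff8800` (score); closed run; points: 91.30,29.25 109.59,29.25 109.59,36.47 91.30,36.47

[4] S845→`#008000` (cut); open run; points: 132.93,37.09 121.22,33.19 107.25,31.52 91.04,32.08 72.57,34.87 51.86,39.88

[5] S455→`#ff8800` (score); open run; points: 72.91,109.48 75.96,95.61 74.76,83.74 69.31,73.89 59.61,66.06 45.66,60.23

[6] S455→`#ff8800` (score); closed run; points: 121.49,66.47 88.10,53.68 100.89,20.29 134.28,33.08

<svg xmlns="http://www.w3.org/2000/svg" width="204.96mm" height="132.31mm" viewBox="0 0 204.96 132.31">
  <polyline points="89.95,85.69 89.57,119.20 95.12,66.37 131.67,41.71 108.60,87.51" fill="none" stroke="#008000"/>
  <polyline points="36.35,36.95 71.78,107.55 144.10,38.47" fill="none" stroke="#ff8800"/>
  <polygon points="91.30,29.25 109.59,29.25 109.59,36.47 91.30,36.47" fill="none" stroke="#ff8800"/>
  <polyline points="132.93,37.09 121.22,33.19 107.25,31.52 91.04,32.08 72.57,34.87 51.86,39.88" fill="none" stroke="#008000"/>
  <polyline points="72.91,109.48 75.96,95.61 74.76,83.74 69.31,73.89 59.61,66.06 45.66,60.23" fill="none" stroke="#ff8800"/>
  <polygon points="121.49,66.47 88.10,53.68 100.89,20.29 134.28,33.08" fill="none" stroke="#ff8800"/>
</svg>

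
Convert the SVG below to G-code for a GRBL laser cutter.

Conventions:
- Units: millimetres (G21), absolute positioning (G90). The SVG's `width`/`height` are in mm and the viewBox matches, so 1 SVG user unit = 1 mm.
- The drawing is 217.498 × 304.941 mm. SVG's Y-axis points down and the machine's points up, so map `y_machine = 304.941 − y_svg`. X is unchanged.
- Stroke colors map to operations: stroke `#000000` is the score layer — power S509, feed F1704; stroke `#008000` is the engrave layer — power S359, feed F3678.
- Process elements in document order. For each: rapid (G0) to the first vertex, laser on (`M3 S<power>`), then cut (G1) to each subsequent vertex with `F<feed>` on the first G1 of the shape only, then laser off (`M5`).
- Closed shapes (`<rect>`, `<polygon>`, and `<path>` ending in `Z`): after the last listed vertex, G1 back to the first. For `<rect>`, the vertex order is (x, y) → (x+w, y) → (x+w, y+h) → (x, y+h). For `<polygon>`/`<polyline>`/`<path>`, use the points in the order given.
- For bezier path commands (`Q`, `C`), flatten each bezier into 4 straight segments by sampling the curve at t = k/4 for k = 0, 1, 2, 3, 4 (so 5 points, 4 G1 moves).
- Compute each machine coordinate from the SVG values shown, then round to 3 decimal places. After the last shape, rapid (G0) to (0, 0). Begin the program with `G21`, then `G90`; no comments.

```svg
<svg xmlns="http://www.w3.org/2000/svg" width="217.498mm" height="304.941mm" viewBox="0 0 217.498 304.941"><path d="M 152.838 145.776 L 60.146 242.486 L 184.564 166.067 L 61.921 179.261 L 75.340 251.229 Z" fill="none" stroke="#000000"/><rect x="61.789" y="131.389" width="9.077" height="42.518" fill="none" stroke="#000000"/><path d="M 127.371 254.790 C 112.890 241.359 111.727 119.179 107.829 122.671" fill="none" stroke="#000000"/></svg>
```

Since the viewBox matches the mm dimensions, user units are millimetres directly. The only transform is the Y-flip y_m = 304.941 − y_svg.

Shape 1 is a closed polygon drawn with `<path>`. Its stroke #000000 means score at S509, F1704. After flipping Y the toolpath is (152.838,159.165) → (60.146,62.455) → (184.564,138.874) → (61.921,125.680) → (75.340,53.712) → (152.838,159.165), returning to the start.

Shape 2 is a rectangle drawn with `<rect>`. Its stroke #000000 means score at S509, F1704. After flipping Y the toolpath is (61.789,173.552) → (70.866,173.552) → (70.866,131.034) → (61.789,131.034) → (61.789,173.552), returning to the start.

Shape 3 is a cubic bezier drawn with `<path>`. Its stroke #000000 means score at S509, F1704. After flipping Y the toolpath is (127.371,50.151) → (118.757,76.952) → (113.631,122.557) → (110.491,164.988) → (107.829,182.270).

G21
G90
G0 X152.838 Y159.165
M3 S509
G1 X60.146 Y62.455 F1704
G1 X184.564 Y138.874
G1 X61.921 Y125.680
G1 X75.340 Y53.712
G1 X152.838 Y159.165
M5
G0 X61.789 Y173.552
M3 S509
G1 X70.866 Y173.552 F1704
G1 X70.866 Y131.034
G1 X61.789 Y131.034
G1 X61.789 Y173.552
M5
G0 X127.371 Y50.151
M3 S509
G1 X118.757 Y76.952 F1704
G1 X113.631 Y122.557
G1 X110.491 Y164.988
G1 X107.829 Y182.270
M5
G0 X0.000 Y0.000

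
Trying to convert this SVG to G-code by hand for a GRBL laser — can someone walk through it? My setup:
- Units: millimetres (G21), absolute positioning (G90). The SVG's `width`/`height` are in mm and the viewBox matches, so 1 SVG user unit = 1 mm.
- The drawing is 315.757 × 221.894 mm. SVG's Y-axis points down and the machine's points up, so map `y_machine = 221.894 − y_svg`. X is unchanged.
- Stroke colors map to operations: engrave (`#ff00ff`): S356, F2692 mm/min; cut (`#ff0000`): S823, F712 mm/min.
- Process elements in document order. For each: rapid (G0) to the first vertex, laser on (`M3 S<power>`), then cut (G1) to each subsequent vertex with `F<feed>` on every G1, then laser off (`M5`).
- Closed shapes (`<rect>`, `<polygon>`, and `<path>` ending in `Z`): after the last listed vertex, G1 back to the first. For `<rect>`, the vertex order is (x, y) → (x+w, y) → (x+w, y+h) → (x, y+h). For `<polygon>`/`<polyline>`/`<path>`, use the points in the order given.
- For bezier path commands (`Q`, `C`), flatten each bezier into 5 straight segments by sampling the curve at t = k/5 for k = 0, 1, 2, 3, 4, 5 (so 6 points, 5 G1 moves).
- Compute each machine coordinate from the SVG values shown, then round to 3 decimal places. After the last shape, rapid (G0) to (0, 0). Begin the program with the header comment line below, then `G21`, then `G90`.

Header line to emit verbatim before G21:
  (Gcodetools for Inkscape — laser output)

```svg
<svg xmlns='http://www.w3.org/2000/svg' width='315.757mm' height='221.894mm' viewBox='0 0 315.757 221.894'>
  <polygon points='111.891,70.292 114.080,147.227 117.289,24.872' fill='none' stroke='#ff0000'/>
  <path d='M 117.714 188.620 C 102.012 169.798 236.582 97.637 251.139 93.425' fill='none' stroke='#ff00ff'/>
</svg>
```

Since the viewBox matches the mm dimensions, user units are millimetres directly. The only transform is the Y-flip y_m = 221.894 − y_svg.

Shape 1 is a closed polygon drawn with `<polygon>`. Its stroke #ff0000 means cut at S823, F712. After flipping Y the toolpath is (111.891,151.602) → (114.080,74.667) → (117.289,197.022) → (111.891,151.602), returning to the start.

Shape 2 is a cubic bezier drawn with `<path>`. Its stroke #ff00ff means engrave at S356, F2692. After flipping Y the toolpath is (117.714,33.274) → (124.163,49.998) → (153.704,73.701) → (193.363,98.562) → (230.166,118.758) → (251.139,128.469).

(Gcodetools for Inkscape — laser output)
G21
G90
G0 X111.891 Y151.602
M3 S823
G1 X114.080 Y74.667 F712
G1 X117.289 Y197.022 F712
G1 X111.891 Y151.602 F712
M5
G0 X117.714 Y33.274
M3 S356
G1 X124.163 Y49.998 F2692
G1 X153.704 Y73.701 F2692
G1 X193.363 Y98.562 F2692
G1 X230.166 Y118.758 F2692
G1 X251.139 Y128.469 F2692
M5
G0 X0.000 Y0.000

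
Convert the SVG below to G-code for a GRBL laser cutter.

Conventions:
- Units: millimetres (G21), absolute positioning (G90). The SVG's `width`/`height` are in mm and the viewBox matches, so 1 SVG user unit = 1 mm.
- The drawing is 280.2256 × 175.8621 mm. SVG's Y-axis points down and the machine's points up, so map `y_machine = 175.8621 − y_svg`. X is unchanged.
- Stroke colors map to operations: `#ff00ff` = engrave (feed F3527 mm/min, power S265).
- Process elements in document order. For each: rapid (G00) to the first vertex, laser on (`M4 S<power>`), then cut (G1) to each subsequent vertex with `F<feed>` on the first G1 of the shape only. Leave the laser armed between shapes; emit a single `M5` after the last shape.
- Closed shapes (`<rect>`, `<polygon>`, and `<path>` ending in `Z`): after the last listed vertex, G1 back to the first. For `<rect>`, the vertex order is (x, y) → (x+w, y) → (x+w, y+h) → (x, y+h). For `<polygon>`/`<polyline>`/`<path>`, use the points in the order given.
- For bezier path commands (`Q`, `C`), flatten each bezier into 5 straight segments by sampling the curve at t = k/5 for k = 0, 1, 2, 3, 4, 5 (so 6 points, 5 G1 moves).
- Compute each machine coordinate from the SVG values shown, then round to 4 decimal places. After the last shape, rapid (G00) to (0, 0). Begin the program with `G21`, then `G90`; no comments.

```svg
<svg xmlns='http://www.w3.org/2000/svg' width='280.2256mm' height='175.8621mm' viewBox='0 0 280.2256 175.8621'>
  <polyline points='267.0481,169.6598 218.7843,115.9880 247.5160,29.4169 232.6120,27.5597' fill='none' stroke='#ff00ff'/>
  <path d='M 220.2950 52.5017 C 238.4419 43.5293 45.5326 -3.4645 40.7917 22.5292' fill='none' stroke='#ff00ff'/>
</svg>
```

G21
G90
G00 X267.0481 Y6.2023
M4 S265
G1 X218.7843 Y59.8741 F3527
G1 X247.5160 Y146.4452
G1 X232.6120 Y148.3024
G00 X220.2950 Y123.3604
M4 S265
G1 X209.0502 Y132.4183 F3527
G1 X166.3147 Y145.2730
G1 X111.2512 Y156.5959
G1 X63.0227 Y161.0587
G1 X40.7917 Y153.3329
M5
G00 X0.0000 Y0.0000

1 u = 1 mm; y_m = 175.8621 − y.

[1] `<polyline>` open polyline, #ff00ff→engrave S265 F3527: (267.0481,6.2023) → (218.7843,59.8741) → (247.5160,146.4452) → (232.6120,148.3024)

[2] `<path>` cubic bezier, #ff00ff→engrave S265 F3527: (220.2950,123.3604) → (209.0502,132.4183) → (166.3147,145.2730) → (111.2512,156.5959) → (63.0227,161.0587) → (40.7917,153.3329)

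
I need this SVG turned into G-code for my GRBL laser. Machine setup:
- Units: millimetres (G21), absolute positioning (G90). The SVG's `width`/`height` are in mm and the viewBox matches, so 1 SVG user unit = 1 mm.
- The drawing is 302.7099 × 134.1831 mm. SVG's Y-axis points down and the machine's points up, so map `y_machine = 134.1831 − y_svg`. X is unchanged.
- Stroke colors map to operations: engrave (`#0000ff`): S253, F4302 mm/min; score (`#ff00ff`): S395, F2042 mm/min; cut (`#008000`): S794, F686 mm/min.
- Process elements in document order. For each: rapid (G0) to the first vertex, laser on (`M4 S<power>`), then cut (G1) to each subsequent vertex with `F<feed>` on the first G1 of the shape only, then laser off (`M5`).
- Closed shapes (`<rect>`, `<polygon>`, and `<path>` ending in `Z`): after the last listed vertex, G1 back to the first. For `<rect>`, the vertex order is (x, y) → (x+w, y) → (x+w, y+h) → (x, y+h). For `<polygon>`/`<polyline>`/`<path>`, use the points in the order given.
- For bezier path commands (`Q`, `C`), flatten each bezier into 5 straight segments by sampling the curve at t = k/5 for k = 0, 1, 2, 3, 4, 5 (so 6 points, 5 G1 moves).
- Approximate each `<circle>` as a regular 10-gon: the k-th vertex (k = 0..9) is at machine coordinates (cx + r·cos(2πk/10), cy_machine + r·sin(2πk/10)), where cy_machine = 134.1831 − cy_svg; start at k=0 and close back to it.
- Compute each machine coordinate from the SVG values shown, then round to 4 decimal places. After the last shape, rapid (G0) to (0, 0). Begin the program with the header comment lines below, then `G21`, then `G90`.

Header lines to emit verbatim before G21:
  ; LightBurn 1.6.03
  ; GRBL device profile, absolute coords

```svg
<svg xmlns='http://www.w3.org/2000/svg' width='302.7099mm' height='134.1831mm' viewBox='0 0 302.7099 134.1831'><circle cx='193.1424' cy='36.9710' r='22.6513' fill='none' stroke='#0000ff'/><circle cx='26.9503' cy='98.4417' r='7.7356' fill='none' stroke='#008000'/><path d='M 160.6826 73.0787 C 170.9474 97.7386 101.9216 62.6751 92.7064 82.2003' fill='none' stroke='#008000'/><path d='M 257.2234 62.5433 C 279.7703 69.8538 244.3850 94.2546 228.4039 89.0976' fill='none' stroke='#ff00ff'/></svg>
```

1 u = 1 mm; y_m = 134.1831 − y.

[1] `<circle>` circle, #0000ff→engrave S253 F4302: (215.7937,97.2121) → (211.4677,110.5262) → (200.1420,118.7548) → (186.1428,118.7548) → (174.8171,110.5262) → (170.4911,97.2121) → (174.8171,83.8980) → (186.1428,75.6694) → (200.1420,75.6694) → (211.4677,83.8980) → (215.7937,97.2121) (closed)

[2] `<circle>` circle, #008000→cut S794 F686: (34.6859,35.7414) → (33.2085,40.2883) → (29.3407,43.0984) → (24.5599,43.0984) → (20.6921,40.2883) → (19.2147,35.7414) → (20.6921,31.1945) → (24.5599,28.3844) → (29.3407,28.3844) → (33.2085,31.1945) → (34.6859,35.7414) (closed)

[3] `<path>` cubic bezier, #008000→cut S794 F686: (160.6826,61.1044) → (158.4394,52.5608) → (143.8433,52.8638) → (123.5713,56.5264) → (104.3000,58.0618) → (92.7064,51.9828)

[4] `<path>` cubic bezier, #ff00ff→score S395 F2042: (257.2234,71.6398) → (264.4184,65.5758) → (261.4218,57.6493) → (251.9457,50.0994) → (239.7024,45.1651) → (228.4039,45.0855)

; LightBurn 1.6.03
; GRBL device profile, absolute coords
G21
G90
G0 X215.7937 Y97.2121
M4 S253
G1 X211.4677 Y110.5262 F4302
G1 X200.1420 Y118.7548
G1 X186.1428 Y118.7548
G1 X174.8171 Y110.5262
G1 X170.4911 Y97.2121
G1 X174.8171 Y83.8980
G1 X186.1428 Y75.6694
G1 X200.1420 Y75.6694
G1 X211.4677 Y83.8980
G1 X215.7937 Y97.2121
M5
G0 X34.6859 Y35.7414
M4 S794
G1 X33.2085 Y40.2883 F686
G1 X29.3407 Y43.0984
G1 X24.5599 Y43.0984
G1 X20.6921 Y40.2883
G1 X19.2147 Y35.7414
G1 X20.6921 Y31.1945
G1 X24.5599 Y28.3844
G1 X29.3407 Y28.3844
G1 X33.2085 Y31.1945
G1 X34.6859 Y35.7414
M5
G0 X160.6826 Y61.1044
M4 S794
G1 X158.4394 Y52.5608 F686
G1 X143.8433 Y52.8638
G1 X123.5713 Y56.5264
G1 X104.3000 Y58.0618
G1 X92.7064 Y51.9828
M5
G0 X257.2234 Y71.6398
M4 S395
G1 X264.4184 Y65.5758 F2042
G1 X261.4218 Y57.6493
G1 X251.9457 Y50.0994
G1 X239.7024 Y45.1651
G1 X228.4039 Y45.0855
M5
G0 X0.0000 Y0.0000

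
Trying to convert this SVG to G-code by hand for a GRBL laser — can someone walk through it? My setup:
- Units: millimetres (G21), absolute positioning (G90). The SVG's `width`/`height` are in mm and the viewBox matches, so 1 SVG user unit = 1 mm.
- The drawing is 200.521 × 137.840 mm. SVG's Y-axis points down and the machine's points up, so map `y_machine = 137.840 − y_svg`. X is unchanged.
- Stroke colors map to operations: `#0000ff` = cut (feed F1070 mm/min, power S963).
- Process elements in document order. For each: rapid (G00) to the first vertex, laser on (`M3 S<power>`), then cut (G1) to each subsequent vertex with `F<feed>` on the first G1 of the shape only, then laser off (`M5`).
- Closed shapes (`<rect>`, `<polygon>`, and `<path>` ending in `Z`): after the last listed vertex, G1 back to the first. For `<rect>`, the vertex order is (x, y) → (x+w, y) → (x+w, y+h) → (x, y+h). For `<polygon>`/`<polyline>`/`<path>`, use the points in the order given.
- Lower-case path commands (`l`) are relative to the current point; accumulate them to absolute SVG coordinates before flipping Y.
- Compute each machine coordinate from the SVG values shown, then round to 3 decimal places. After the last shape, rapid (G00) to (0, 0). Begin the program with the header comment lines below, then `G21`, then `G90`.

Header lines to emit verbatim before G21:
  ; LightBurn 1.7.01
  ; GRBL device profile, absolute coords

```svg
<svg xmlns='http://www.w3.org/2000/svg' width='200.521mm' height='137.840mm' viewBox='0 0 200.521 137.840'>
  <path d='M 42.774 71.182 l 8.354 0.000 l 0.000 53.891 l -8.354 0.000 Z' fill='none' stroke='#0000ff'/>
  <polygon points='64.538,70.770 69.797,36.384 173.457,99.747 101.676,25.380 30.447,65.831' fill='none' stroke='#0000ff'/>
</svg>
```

viewBox `0 0 200.521 137.840` with mm width/height → 1 unit = 1 mm. Flip: y_m = 137.840 − y_svg.

**Shape 1** — `<path>` rectangle, stroke `#0000ff` → cut (S963, F1070). Machine vertices: (42.774,66.658) → (51.128,66.658) → (51.128,12.767) → (42.774,12.767) → (42.774,66.658). Closed: final G1 returns to the first vertex.

**Shape 2** — `<polygon>` closed polygon, stroke `#0000ff` → cut (S963, F1070). Machine vertices: (64.538,67.070) → (69.797,101.456) → (173.457,38.093) → (101.676,112.460) → (30.447,72.009) → (64.538,67.070). Closed: final G1 returns to the first vertex.

; LightBurn 1.7.01
; GRBL device profile, absolute coords
G21
G90
G00 X42.774 Y66.658
M3 S963
G1 X51.128 Y66.658 F1070
G1 X51.128 Y12.767
G1 X42.774 Y12.767
G1 X42.774 Y66.658
M5
G00 X64.538 Y67.070
M3 S963
G1 X69.797 Y101.456 F1070
G1 X173.457 Y38.093
G1 X101.676 Y112.460
G1 X30.447 Y72.009
G1 X64.538 Y67.070
M5
G00 X0.000 Y0.000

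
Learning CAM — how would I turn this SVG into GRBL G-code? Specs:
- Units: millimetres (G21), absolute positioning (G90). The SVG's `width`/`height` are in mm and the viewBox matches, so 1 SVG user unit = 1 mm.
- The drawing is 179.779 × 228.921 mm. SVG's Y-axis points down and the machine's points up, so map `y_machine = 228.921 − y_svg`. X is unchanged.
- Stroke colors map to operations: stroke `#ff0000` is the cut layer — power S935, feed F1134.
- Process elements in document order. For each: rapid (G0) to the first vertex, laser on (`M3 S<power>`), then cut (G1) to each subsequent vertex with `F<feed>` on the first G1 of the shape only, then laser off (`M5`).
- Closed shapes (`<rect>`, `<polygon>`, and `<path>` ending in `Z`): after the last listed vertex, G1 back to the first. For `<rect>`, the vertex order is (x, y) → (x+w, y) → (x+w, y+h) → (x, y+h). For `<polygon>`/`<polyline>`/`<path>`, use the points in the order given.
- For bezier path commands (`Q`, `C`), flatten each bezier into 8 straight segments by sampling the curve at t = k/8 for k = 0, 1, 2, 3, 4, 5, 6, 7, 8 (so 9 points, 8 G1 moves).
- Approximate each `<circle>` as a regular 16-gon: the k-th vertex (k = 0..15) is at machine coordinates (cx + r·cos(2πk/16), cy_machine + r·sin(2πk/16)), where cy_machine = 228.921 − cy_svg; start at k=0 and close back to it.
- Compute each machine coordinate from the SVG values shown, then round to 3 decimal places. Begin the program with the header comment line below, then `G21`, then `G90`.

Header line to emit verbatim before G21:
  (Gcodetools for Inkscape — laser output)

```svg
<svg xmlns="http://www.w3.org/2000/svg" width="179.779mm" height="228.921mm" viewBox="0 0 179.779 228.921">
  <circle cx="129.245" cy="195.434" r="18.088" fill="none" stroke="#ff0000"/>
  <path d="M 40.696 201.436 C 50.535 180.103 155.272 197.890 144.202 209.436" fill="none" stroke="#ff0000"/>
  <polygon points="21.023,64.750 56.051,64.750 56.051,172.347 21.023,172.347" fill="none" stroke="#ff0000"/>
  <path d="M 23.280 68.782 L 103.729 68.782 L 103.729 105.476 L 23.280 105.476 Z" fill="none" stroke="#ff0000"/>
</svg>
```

1 u = 1 mm; y_m = 228.921 − y.

[1] `<circle>` circle, #ff0000→cut S935 F1134: (147.333,33.487) → (145.956,40.409) → (142.035,46.277) → (136.167,50.198) → (129.245,51.575) → (122.323,50.198) → (116.455,46.277) → (112.534,40.409) → (111.157,33.487) → (112.534,26.565) → (116.455,20.697) → (122.323,16.776) → (129.245,15.399) → (136.167,16.776) → (142.035,20.697) → (145.956,26.565) → (147.333,33.487) (closed)

[2] `<path>` cubic bezier, #ff0000→cut S935 F1134: (40.696,27.485) → (48.422,33.740) → (62.576,36.859) → (80.689,37.373) → (100.290,35.815) → (118.911,32.715) → (134.083,28.606) → (143.336,24.019) → (144.202,19.485)

[3] `<polygon>` rectangle, #ff0000→cut S935 F1134: (21.023,164.171) → (56.051,164.171) → (56.051,56.574) → (21.023,56.574) → (21.023,164.171) (closed)

[4] `<path>` rectangle, #ff0000→cut S935 F1134: (23.280,160.139) → (103.729,160.139) → (103.729,123.445) → (23.280,123.445) → (23.280,160.139) (closed)

(Gcodetools for Inkscape — laser output)
G21
G90
G0 X147.333 Y33.487
M3 S935
G1 X145.956 Y40.409 F1134
G1 X142.035 Y46.277
G1 X136.167 Y50.198
G1 X129.245 Y51.575
G1 X122.323 Y50.198
G1 X116.455 Y46.277
G1 X112.534 Y40.409
G1 X111.157 Y33.487
G1 X112.534 Y26.565
G1 X116.455 Y20.697
G1 X122.323 Y16.776
G1 X129.245 Y15.399
G1 X136.167 Y16.776
G1 X142.035 Y20.697
G1 X145.956 Y26.565
G1 X147.333 Y33.487
M5
G0 X40.696 Y27.485
M3 S935
G1 X48.422 Y33.740 F1134
G1 X62.576 Y36.859
G1 X80.689 Y37.373
G1 X100.290 Y35.815
G1 X118.911 Y32.715
G1 X134.083 Y28.606
G1 X143.336 Y24.019
G1 X144.202 Y19.485
M5
G0 X21.023 Y164.171
M3 S935
G1 X56.051 Y164.171 F1134
G1 X56.051 Y56.574
G1 X21.023 Y56.574
G1 X21.023 Y164.171
M5
G0 X23.280 Y160.139
M3 S935
G1 X103.729 Y160.139 F1134
G1 X103.729 Y123.445
G1 X23.280 Y123.445
G1 X23.280 Y160.139
M5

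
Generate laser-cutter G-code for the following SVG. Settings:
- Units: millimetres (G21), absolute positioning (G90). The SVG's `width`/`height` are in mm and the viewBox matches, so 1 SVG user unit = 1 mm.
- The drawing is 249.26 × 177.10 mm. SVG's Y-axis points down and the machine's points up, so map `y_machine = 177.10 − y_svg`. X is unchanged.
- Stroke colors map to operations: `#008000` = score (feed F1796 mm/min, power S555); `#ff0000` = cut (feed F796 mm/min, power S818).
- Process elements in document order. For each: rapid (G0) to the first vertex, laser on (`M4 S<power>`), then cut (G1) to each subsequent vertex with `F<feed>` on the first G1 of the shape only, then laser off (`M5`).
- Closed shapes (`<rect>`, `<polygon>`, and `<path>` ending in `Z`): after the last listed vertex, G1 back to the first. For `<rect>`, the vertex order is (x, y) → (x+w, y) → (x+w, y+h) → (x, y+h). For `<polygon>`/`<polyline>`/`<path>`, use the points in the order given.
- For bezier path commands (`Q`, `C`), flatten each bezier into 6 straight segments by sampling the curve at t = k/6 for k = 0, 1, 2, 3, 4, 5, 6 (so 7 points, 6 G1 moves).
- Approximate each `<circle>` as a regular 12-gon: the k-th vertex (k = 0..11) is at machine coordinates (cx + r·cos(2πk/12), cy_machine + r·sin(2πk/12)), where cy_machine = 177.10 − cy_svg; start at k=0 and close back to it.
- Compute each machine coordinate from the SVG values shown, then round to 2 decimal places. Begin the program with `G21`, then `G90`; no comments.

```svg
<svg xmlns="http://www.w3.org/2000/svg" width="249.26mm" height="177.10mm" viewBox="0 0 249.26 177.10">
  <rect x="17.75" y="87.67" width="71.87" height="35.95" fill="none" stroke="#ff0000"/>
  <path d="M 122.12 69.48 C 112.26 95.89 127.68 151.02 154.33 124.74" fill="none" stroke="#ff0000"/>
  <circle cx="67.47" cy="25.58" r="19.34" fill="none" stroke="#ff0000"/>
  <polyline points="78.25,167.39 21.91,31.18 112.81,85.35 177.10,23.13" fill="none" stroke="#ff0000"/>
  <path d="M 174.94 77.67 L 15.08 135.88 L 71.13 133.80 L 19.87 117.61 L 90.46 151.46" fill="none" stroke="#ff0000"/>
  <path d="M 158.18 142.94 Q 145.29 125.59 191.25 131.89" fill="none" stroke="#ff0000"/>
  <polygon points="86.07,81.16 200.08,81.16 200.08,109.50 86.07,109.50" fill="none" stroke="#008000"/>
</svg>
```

viewBox `0 0 249.26 177.10` with mm width/height → 1 unit = 1 mm. Flip: y_m = 177.10 − y_svg.

**Shape 1** — `<rect>` rectangle, stroke `#ff0000` → cut (S818, F796). Machine vertices: (17.75,89.43) → (89.62,89.43) → (89.62,53.48) → (17.75,53.48) → (17.75,89.43). Closed: final G1 returns to the first vertex.

**Shape 2** — `<path>` cubic bezier, stroke `#ff0000` → cut (S818, F796). Control points (SVG): P0=(122.12,69.48), P1=(112.26,95.89), P2=(127.68,151.02), P3=(154.33,124.74); sampled at t=k/6. Machine vertices: (122.12,107.62) → (119.23,92.53) → (120.17,75.72) → (124.53,60.23) → (131.94,49.14) → (142.01,45.49) → (154.33,52.36). Open path.

**Shape 3** — `<circle>` circle, stroke `#ff0000` → cut (S818, F796). Machine vertices: (86.81,151.52) → (84.22,161.19) → (77.14,168.27) → (67.47,170.86) → (57.80,168.27) → (50.72,161.19) → (48.13,151.52) → (50.72,141.85) → (57.80,134.77) → (67.47,132.18) → (77.14,134.77) → (84.22,141.85) → (86.81,151.52). Closed: final G1 returns to the first vertex.

**Shape 4** — `<polyline>` open polyline, stroke `#ff0000` → cut (S818, F796). Machine vertices: (78.25,9.71) → (21.91,145.92) → (112.81,91.75) → (177.10,153.97). Open path.

**Shape 5** — `<path>` open polyline, stroke `#ff0000` → cut (S818, F796). Machine vertices: (174.94,99.43) → (15.08,41.22) → (71.13,43.30) → (19.87,59.49) → (90.46,25.64). Open path.

**Shape 6** — `<path>` quadratic bezier, stroke `#ff0000` → cut (S818, F796). Control points (SVG): P0=(158.18,142.94), P1=(145.29,125.59), P2=(191.25,131.89); sampled at t=k/6. Machine vertices: (158.18,34.16) → (155.52,39.29) → (156.13,43.10) → (160.00,45.60) → (167.15,46.78) → (177.56,46.65) → (191.25,45.21). Open path.

**Shape 7** — `<polygon>` rectangle, stroke `#008000` → score (S555, F1796). Machine vertices: (86.07,95.94) → (200.08,95.94) → (200.08,67.60) → (86.07,67.60) → (86.07,95.94). Closed: final G1 returns to the first vertex.

G21
G90
G0 X17.75 Y89.43
M4 S818
G1 X89.62 Y89.43 F796
G1 X89.62 Y53.48
G1 X17.75 Y53.48
G1 X17.75 Y89.43
M5
G0 X122.12 Y107.62
M4 S818
G1 X119.23 Y92.53 F796
G1 X120.17 Y75.72
G1 X124.53 Y60.23
G1 X131.94 Y49.14
G1 X142.01 Y45.49
G1 X154.33 Y52.36
M5
G0 X86.81 Y151.52
M4 S818
G1 X84.22 Y161.19 F796
G1 X77.14 Y168.27
G1 X67.47 Y170.86
G1 X57.80 Y168.27
G1 X50.72 Y161.19
G1 X48.13 Y151.52
G1 X50.72 Y141.85
G1 X57.80 Y134.77
G1 X67.47 Y132.18
G1 X77.14 Y134.77
G1 X84.22 Y141.85
G1 X86.81 Y151.52
M5
G0 X78.25 Y9.71
M4 S818
G1 X21.91 Y145.92 F796
G1 X112.81 Y91.75
G1 X177.10 Y153.97
M5
G0 X174.94 Y99.43
M4 S818
G1 X15.08 Y41.22 F796
G1 X71.13 Y43.30
G1 X19.87 Y59.49
G1 X90.46 Y25.64
M5
G0 X158.18 Y34.16
M4 S818
G1 X155.52 Y39.29 F796
G1 X156.13 Y43.10
G1 X160.00 Y45.60
G1 X167.15 Y46.78
G1 X177.56 Y46.65
G1 X191.25 Y45.21
M5
G0 X86.07 Y95.94
M4 S555
G1 X200.08 Y95.94 F1796
G1 X200.08 Y67.60
G1 X86.07 Y67.60
G1 X86.07 Y95.94
M5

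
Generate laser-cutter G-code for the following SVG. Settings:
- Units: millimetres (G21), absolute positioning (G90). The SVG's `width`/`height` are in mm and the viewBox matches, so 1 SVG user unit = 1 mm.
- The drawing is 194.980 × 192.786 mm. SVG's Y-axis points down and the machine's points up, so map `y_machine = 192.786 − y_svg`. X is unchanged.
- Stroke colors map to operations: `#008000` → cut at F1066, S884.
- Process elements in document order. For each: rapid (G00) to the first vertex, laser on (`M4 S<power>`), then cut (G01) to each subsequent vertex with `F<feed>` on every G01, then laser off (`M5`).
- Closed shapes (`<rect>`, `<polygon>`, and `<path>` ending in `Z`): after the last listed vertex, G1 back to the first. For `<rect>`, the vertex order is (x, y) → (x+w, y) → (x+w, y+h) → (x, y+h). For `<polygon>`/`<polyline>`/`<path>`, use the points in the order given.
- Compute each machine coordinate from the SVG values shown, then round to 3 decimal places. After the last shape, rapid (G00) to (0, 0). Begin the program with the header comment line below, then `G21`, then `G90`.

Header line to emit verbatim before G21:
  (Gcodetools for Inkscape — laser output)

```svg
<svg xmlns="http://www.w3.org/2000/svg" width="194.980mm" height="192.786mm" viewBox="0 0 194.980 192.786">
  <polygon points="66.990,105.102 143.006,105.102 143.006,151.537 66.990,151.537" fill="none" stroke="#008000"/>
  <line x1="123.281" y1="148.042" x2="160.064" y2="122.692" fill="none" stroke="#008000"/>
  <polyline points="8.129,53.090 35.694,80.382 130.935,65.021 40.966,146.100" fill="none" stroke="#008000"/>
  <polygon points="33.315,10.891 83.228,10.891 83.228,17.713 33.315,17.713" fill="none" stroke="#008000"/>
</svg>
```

Since the viewBox matches the mm dimensions, user units are millimetres directly. The only transform is the Y-flip y_m = 192.786 − y_svg.

Shape 1 is a rectangle drawn with `<polygon>`. Its stroke #008000 means cut at S884, F1066. After flipping Y the toolpath is (66.990,87.684) → (143.006,87.684) → (143.006,41.249) → (66.990,41.249) → (66.990,87.684), returning to the start.

Shape 2 is a line segment drawn with `<line>`. Its stroke #008000 means cut at S884, F1066. After flipping Y the toolpath is (123.281,44.744) → (160.064,70.094).

Shape 3 is a open polyline drawn with `<polyline>`. Its stroke #008000 means cut at S884, F1066. After flipping Y the toolpath is (8.129,139.696) → (35.694,112.404) → (130.935,127.765) → (40.966,46.686).

Shape 4 is a rectangle drawn with `<polygon>`. Its stroke #008000 means cut at S884, F1066. After flipping Y the toolpath is (33.315,181.895) → (83.228,181.895) → (83.228,175.073) → (33.315,175.073) → (33.315,181.895), returning to the start.

(Gcodetools for Inkscape — laser output)
G21
G90
G00 X66.990 Y87.684
M4 S884
G01 X143.006 Y87.684 F1066
G01 X143.006 Y41.249 F1066
G01 X66.990 Y41.249 F1066
G01 X66.990 Y87.684 F1066
M5
G00 X123.281 Y44.744
M4 S884
G01 X160.064 Y70.094 F1066
M5
G00 X8.129 Y139.696
M4 S884
G01 X35.694 Y112.404 F1066
G01 X130.935 Y127.765 F1066
G01 X40.966 Y46.686 F1066
M5
G00 X33.315 Y181.895
M4 S884
G01 X83.228 Y181.895 F1066
G01 X83.228 Y175.073 F1066
G01 X33.315 Y175.073 F1066
G01 X33.315 Y181.895 F1066
M5
G00 X0.000 Y0.000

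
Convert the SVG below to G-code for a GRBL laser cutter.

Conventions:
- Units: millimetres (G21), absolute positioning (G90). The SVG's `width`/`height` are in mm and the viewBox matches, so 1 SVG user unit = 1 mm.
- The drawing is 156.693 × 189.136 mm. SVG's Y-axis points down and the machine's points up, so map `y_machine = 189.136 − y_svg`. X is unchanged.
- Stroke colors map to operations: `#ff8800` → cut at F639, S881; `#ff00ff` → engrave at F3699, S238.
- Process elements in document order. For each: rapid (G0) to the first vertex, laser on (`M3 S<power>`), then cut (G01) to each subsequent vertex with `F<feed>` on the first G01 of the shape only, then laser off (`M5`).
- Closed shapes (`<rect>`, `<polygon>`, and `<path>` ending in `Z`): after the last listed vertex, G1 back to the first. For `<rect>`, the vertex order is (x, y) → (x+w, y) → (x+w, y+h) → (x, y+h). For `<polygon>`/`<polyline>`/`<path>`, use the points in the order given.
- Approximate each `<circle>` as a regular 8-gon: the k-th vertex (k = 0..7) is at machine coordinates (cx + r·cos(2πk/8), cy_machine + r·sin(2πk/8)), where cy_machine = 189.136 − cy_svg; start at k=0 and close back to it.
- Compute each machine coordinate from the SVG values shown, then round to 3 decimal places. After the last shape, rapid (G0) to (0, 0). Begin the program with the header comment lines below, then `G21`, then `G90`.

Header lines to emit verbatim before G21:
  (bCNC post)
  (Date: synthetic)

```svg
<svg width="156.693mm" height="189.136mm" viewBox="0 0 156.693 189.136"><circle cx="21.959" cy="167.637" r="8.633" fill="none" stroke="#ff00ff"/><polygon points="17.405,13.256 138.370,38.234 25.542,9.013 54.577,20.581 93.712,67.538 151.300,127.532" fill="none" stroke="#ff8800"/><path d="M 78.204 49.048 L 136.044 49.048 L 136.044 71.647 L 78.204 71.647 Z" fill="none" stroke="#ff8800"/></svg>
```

(bCNC post)
(Date: synthetic)
G21
G90
G0 X30.592 Y21.499
M3 S238
G01 X28.063 Y27.603 F3699
G01 X21.959 Y30.132
G01 X15.855 Y27.603
G01 X13.326 Y21.499
G01 X15.855 Y15.395
G01 X21.959 Y12.866
G01 X28.063 Y15.395
G01 X30.592 Y21.499
M5
G0 X17.405 Y175.880
M3 S881
G01 X138.370 Y150.902 F639
G01 X25.542 Y180.123
G01 X54.577 Y168.555
G01 X93.712 Y121.598
G01 X151.300 Y61.604
G01 X17.405 Y175.880
M5
G0 X78.204 Y140.088
M3 S881
G01 X136.044 Y140.088 F639
G01 X136.044 Y117.489
G01 X78.204 Y117.489
G01 X78.204 Y140.088
M5
G0 X0.000 Y0.000

Since the viewBox matches the mm dimensions, user units are millimetres directly. The only transform is the Y-flip y_m = 189.136 − y_svg.

Shape 1 is a circle drawn with `<circle>`. Its stroke #ff00ff means engrave at S238, F3699. After flipping Y the toolpath is (30.592,21.499) → (28.063,27.603) → (21.959,30.132) → (15.855,27.603) → (13.326,21.499) → (15.855,15.395) → (21.959,12.866) → (28.063,15.395) → (30.592,21.499), returning to the start.

Shape 2 is a closed polygon drawn with `<polygon>`. Its stroke #ff8800 means cut at S881, F639. After flipping Y the toolpath is (17.405,175.880) → (138.370,150.902) → (25.542,180.123) → (54.577,168.555) → (93.712,121.598) → (151.300,61.604) → (17.405,175.880), returning to the start.

Shape 3 is a rectangle drawn with `<path>`. Its stroke #ff8800 means cut at S881, F639. After flipping Y the toolpath is (78.204,140.088) → (136.044,140.088) → (136.044,117.489) → (78.204,117.489) → (78.204,140.088), returning to the start.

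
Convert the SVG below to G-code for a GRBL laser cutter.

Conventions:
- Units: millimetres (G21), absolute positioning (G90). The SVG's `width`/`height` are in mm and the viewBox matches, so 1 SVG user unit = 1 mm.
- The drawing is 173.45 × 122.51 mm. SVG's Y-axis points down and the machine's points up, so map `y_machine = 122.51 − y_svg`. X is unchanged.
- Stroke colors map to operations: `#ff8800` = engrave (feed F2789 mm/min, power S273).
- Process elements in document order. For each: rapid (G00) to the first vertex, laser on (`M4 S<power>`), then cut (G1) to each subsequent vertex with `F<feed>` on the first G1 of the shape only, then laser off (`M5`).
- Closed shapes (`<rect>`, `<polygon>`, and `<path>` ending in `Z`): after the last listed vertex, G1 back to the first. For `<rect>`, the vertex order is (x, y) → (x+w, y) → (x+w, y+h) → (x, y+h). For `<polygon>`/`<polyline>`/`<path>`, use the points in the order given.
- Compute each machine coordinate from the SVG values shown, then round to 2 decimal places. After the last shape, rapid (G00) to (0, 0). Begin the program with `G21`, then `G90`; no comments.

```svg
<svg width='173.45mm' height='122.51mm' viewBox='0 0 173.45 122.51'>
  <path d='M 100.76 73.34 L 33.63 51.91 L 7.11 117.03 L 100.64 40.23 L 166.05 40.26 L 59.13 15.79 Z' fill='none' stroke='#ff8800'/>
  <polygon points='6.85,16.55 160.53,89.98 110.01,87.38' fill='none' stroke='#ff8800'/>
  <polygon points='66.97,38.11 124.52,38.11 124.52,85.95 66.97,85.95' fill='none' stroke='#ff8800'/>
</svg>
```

G21
G90
G00 X100.76 Y49.17
M4 S273
G1 X33.63 Y70.60 F2789
G1 X7.11 Y5.48
G1 X100.64 Y82.28
G1 X166.05 Y82.25
G1 X59.13 Y106.72
G1 X100.76 Y49.17
M5
G00 X6.85 Y105.96
M4 S273
G1 X160.53 Y32.53 F2789
G1 X110.01 Y35.13
G1 X6.85 Y105.96
M5
G00 X66.97 Y84.40
M4 S273
G1 X124.52 Y84.40 F2789
G1 X124.52 Y36.56
G1 X66.97 Y36.56
G1 X66.97 Y84.40
M5
G00 X0.00 Y0.00

1 u = 1 mm; y_m = 122.51 − y.

[1] `<path>` closed polygon, #ff8800→engrave S273 F2789: (100.76,49.17) → (33.63,70.60) → (7.11,5.48) → (100.64,82.28) → (166.05,82.25) → (59.13,106.72) → (100.76,49.17) (closed)

[2] `<polygon>` closed polygon, #ff8800→engrave S273 F2789: (6.85,105.96) → (160.53,32.53) → (110.01,35.13) → (6.85,105.96) (closed)

[3] `<polygon>` rectangle, #ff8800→engrave S273 F2789: (66.97,84.40) → (124.52,84.40) → (124.52,36.56) → (66.97,36.56) → (66.97,84.40) (closed)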